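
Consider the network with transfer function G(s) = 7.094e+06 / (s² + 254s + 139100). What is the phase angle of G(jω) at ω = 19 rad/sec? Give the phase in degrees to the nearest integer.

∠[(j19)² + 254(j19) + 139100] = ∠[1.3874e+05 + j4826] = 1.99°
∠G(j19) = −1.99° = -1.99°

-2°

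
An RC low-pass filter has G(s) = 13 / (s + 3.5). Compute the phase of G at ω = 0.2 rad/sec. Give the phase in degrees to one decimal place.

∠(j0.2 + 3.5) = arctan(0.2/3.5) = 3.27°
∠G(j0.2) = −3.27° = -3.27°

-3.3 deg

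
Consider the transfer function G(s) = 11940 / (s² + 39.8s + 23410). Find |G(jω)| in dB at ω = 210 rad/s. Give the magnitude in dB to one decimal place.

-5.4 dB

|(j210)² + 39.8(j210) + 23410| = |-20690 + j8358| = 2.231e+04
|G(j210)| = 11940 / 2.231e+04 = 0.53508
20 log₁₀(0.53508) = -5.43 dB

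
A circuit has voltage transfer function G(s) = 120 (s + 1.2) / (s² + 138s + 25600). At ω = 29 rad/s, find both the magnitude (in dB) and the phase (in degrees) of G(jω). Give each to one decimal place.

|G| = -17.1 dB, ∠G = 78.4°

|j29 + 1.2| = √(29² + 1.2²) = 29.02
|(j29)² + 138(j29) + 25600| = |24759 + j4002| = 2.508e+04
|G(j29)| = 120 × 29.02 / 2.508e+04 = 0.13887
20 log₁₀(0.13887) = -17.15 dB
∠(j29 + 1.2) = arctan(29/1.2) = 87.63°
∠[(j29)² + 138(j29) + 25600] = ∠[24759 + j4002] = 9.18°
∠G(j29) = 87.63° − 9.18° = 78.45°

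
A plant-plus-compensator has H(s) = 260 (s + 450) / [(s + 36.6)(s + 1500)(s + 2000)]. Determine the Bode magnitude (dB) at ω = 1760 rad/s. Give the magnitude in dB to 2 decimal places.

|j1760 + 450| = √(1760² + 450²) = 1817
|j1760 + 36.6| = √(1760² + 36.6²) = 1760
|j1760 + 1500| = √(1760² + 1500²) = 2312
|j1760 + 2000| = √(1760² + 2000²) = 2664
|H(j1760)| = 260 × 1817 / (1760 × 2312 × 2664) = 4.3551e-05
20 log₁₀(4.3551e-05) = -87.220 dB

-87.22 dB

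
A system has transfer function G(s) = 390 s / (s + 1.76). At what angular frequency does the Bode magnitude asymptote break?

1.76 rad/s

The single real pole at s = −1.76 gives a corner at ω = 1.76 rad/s.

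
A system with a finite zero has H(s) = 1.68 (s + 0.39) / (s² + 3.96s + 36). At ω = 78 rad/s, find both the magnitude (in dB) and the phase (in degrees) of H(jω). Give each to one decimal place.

|H| = -33.3 dB, ∠H = -87.4°

|j78 + 0.39| = √(78² + 0.39²) = 78
|(j78)² + 3.96(j78) + 36| = |-6048 + j308.88| = 6056
|H(j78)| = 1.68 × 78 / 6056 = 0.021639
20 log₁₀(0.021639) = -33.30 dB
∠(j78 + 0.39) = arctan(78/0.39) = 89.71°
∠[(j78)² + 3.96(j78) + 36] = ∠[-6048 + j308.88] = 177.08°
∠H(j78) = 89.71° − 177.08° = -87.36°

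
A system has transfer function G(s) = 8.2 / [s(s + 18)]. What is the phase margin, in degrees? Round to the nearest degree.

89°

Gain crossover: |G(jω)| = 1 at ω ≈ 0.455 rad/s.
∠G(j0.455) = −90° − arctan(0.455/18) ≈ -91.45°
PM = 180° + (-91.45°) = 88.55°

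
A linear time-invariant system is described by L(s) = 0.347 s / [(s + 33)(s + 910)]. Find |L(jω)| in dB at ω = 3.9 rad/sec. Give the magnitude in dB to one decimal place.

|j3.9| = 3.9
|j3.9 + 33| = √(3.9² + 33²) = 33.23
|j3.9 + 910| = √(3.9² + 910²) = 910
|L(j3.9)| = 0.347 × 3.9 / (33.23 × 910) = 4.4753e-05
20 log₁₀(4.4753e-05) = -86.98 dB

-87.0 dB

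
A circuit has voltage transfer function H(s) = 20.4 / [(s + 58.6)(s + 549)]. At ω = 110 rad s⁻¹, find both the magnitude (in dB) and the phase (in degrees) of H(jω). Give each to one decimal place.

|H| = -70.7 dB, ∠H = -73.3 deg

|j110 + 58.6| = √(110² + 58.6²) = 124.6
|j110 + 549| = √(110² + 549²) = 559.9
|H(j110)| = 20.4 / (124.6 × 559.9) = 0.00029233
20 log₁₀(0.00029233) = -70.68 dB
∠(j110 + 58.6) = arctan(110/58.6) = 61.95°
∠(j110 + 549) = arctan(110/549) = 11.33°
∠H(j110) = − (61.95° + 11.33°) = -73.28°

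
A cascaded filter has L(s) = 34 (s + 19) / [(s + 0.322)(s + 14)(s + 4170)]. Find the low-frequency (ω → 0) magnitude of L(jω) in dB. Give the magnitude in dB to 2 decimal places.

L(0) = 34 × 19 / (0.322 × 14 × 4170) = 0.034365
20 log₁₀(0.034365) = -29.278 dB

-29.28 dB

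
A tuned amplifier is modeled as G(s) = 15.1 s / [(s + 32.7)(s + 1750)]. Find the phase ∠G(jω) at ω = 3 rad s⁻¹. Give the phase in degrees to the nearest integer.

85°

∠(j3) = 90.00°
∠(j3 + 32.7) = arctan(3/32.7) = 5.24°
∠(j3 + 1750) = arctan(3/1750) = 0.10°
∠G(j3) = 90.00° − (5.24° + 0.10°) = 84.66°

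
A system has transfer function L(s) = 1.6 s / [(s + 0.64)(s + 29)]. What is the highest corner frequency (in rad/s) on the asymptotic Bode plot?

Break frequencies occur at each pole and zero magnitude: 0.64 rad/s, 29 rad/s.
The highest is 29 rad/s.

29 rad/s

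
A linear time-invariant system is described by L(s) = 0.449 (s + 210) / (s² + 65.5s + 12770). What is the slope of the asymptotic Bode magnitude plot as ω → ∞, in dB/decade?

-20 dB/decade

With 1 zero and 2 poles, the high-frequency asymptotic slope is 20 × (1 − 2) = -20 dB/decade.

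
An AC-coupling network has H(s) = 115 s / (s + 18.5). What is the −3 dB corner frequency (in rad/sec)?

18.5 rad/sec

For a single-pole high-pass, the −3 dB point is at the pole: ω = 18.5 rad/sec.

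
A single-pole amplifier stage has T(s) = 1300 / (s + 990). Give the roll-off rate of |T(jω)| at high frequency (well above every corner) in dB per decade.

-20 dB/decade

With 0 zeros and 1 pole, the high-frequency asymptotic slope is 20 × (0 − 1) = -20 dB/decade.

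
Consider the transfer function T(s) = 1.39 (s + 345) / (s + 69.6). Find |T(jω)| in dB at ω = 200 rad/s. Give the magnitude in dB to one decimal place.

|j200 + 345| = √(200² + 345²) = 398.8
|j200 + 69.6| = √(200² + 69.6²) = 211.8
|T(j200)| = 1.39 × 398.8 / 211.8 = 2.6175
20 log₁₀(2.6175) = 8.36 dB

8.4 dB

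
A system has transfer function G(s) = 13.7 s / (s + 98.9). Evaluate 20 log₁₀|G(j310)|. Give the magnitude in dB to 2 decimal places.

22.31 dB

|j310| = 310
|j310 + 98.9| = √(310² + 98.9²) = 325.4
|G(j310)| = 13.7 × 310 / 325.4 = 13.052
20 log₁₀(13.052) = 22.313 dB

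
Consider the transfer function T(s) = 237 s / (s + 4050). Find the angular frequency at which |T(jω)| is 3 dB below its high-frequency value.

4050 rad/s

For a single-pole high-pass, the −3 dB point is at the pole: ω = 4050 rad/s.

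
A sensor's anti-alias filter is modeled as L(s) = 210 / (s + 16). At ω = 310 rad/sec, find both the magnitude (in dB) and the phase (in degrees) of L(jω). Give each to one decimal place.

|L| = -3.4 dB, ∠L = -87.0°

|j310 + 16| = √(310² + 16²) = 310.4
|L(j310)| = 210 / 310.4 = 0.67652
20 log₁₀(0.67652) = -3.39 dB
∠(j310 + 16) = arctan(310/16) = 87.05°
∠L(j310) = −87.05° = -87.05°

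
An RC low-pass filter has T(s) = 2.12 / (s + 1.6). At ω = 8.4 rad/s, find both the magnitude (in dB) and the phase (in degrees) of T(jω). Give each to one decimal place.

|j8.4 + 1.6| = √(8.4² + 1.6²) = 8.551
|T(j8.4)| = 2.12 / 8.551 = 0.24792
20 log₁₀(0.24792) = -12.11 dB
∠(j8.4 + 1.6) = arctan(8.4/1.6) = 79.22°
∠T(j8.4) = −79.22° = -79.22°

|T| = -12.1 dB, ∠T = -79.2 deg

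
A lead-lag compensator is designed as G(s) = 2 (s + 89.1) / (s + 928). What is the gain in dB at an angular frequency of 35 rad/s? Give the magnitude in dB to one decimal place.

|j35 + 89.1| = √(35² + 89.1²) = 95.73
|j35 + 928| = √(35² + 928²) = 928.7
|G(j35)| = 2 × 95.73 / 928.7 = 0.20616
20 log₁₀(0.20616) = -13.72 dB

-13.7 dB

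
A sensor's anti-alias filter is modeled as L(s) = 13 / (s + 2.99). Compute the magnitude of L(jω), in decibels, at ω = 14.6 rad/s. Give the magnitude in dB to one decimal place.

-1.2 dB

|j14.6 + 2.99| = √(14.6² + 2.99²) = 14.9
|L(j14.6)| = 13 / 14.9 = 0.87231
20 log₁₀(0.87231) = -1.19 dB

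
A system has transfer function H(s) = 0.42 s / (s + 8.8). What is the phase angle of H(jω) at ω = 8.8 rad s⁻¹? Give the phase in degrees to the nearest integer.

45°

∠(j8.8) = 90.00°
∠(j8.8 + 8.8) = arctan(8.8/8.8) = 45.00°
∠H(j8.8) = 90.00° − 45.00° = 45.00°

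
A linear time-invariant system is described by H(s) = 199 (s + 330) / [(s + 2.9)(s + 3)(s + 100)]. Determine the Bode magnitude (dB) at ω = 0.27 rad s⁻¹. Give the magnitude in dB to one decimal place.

|j0.27 + 330| = √(0.27² + 330²) = 330
|j0.27 + 2.9| = √(0.27² + 2.9²) = 2.913
|j0.27 + 3| = √(0.27² + 3²) = 3.012
|j0.27 + 100| = √(0.27² + 100²) = 100
|H(j0.27)| = 199 × 330 / (2.913 × 3.012 × 100) = 74.855
20 log₁₀(74.855) = 37.48 dB

37.5 dB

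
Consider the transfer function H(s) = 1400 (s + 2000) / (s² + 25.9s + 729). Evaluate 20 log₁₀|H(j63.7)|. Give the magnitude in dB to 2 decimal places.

|j63.7 + 2000| = √(63.7² + 2000²) = 2001
|(j63.7)² + 25.9(j63.7) + 729| = |-3328.7 + j1649.8| = 3715
|H(j63.7)| = 1400 × 2001 / 3715 = 754.06
20 log₁₀(754.06) = 57.548 dB

57.55 dB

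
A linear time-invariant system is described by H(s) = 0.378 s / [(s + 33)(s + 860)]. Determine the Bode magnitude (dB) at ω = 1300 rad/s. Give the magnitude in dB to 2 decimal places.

-72.31 dB

|j1300| = 1300
|j1300 + 33| = √(1300² + 33²) = 1300
|j1300 + 860| = √(1300² + 860²) = 1559
|H(j1300)| = 0.378 × 1300 / (1300 × 1559) = 0.00024243
20 log₁₀(0.00024243) = -72.308 dB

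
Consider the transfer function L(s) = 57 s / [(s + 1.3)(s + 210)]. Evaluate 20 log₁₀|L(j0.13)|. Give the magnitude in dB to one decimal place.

|j0.13| = 0.13
|j0.13 + 1.3| = √(0.13² + 1.3²) = 1.306
|j0.13 + 210| = √(0.13² + 210²) = 210
|L(j0.13)| = 57 × 0.13 / (1.306 × 210) = 0.027008
20 log₁₀(0.027008) = -31.37 dB

-31.4 dB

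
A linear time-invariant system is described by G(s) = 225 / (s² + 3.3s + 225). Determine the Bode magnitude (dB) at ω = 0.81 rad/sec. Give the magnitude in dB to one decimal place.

|(j0.81)² + 3.3(j0.81) + 225| = |224.34 + j2.673| = 224.4
|G(j0.81)| = 225 / 224.4 = 1.0029
20 log₁₀(1.0029) = 0.02 dB

0.0 dB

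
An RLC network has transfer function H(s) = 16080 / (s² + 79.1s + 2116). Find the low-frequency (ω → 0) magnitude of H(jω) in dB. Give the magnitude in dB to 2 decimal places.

17.62 dB

H(0) = 16080 / 2116 = 7.5992
20 log₁₀(7.5992) = 17.615 dB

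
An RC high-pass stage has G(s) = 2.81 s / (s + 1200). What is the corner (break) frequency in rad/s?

1200 rad/s

The single real pole at s = −1200 gives a corner at ω = 1200 rad/s.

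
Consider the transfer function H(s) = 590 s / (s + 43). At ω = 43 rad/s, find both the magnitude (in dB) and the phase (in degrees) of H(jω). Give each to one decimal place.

|H| = 52.4 dB, ∠H = 45.0°

|j43| = 43
|j43 + 43| = √(43² + 43²) = 60.81
|H(j43)| = 590 × 43 / 60.81 = 417.19
20 log₁₀(417.19) = 52.41 dB
∠(j43) = 90.00°
∠(j43 + 43) = arctan(43/43) = 45.00°
∠H(j43) = 90.00° − 45.00° = 45.00°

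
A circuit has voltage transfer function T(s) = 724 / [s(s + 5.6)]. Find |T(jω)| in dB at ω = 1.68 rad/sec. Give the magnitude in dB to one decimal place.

|j1.68 + 5.6| = √(1.68² + 5.6²) = 5.847
|j1.68| = 1.68
|T(j1.68)| = 724 / (5.847 × 1.68) = 73.71
20 log₁₀(73.71) = 37.35 dB

37.4 dB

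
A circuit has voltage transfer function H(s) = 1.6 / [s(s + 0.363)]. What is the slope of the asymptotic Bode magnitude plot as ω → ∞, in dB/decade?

With 0 zeros and 2 poles, the high-frequency asymptotic slope is 20 × (0 − 2) = -40 dB/decade.

-40 dB/decade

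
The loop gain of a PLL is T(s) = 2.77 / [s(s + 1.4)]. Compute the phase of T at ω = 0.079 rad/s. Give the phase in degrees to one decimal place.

∠(j0.079 + 1.4) = arctan(0.079/1.4) = 3.23°
∠(j0.079) = 90.00°
∠T(j0.079) = − (3.23° + 90.00°) = -93.23°

-93.2 deg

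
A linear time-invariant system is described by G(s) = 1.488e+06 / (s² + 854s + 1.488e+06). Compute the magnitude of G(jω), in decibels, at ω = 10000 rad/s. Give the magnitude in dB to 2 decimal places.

-36.45 dB

|(j10000)² + 854(j10000) + 1.488e+06| = |-9.8512e+07 + j8.54e+06| = 9.888e+07
|G(j10000)| = 1.488e+06 / 9.888e+07 = 0.015048
20 log₁₀(0.015048) = -36.450 dB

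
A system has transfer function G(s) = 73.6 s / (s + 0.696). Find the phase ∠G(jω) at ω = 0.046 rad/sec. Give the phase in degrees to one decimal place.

∠(j0.046) = 90.00°
∠(j0.046 + 0.696) = arctan(0.046/0.696) = 3.78°
∠G(j0.046) = 90.00° − 3.78° = 86.22°

86.2°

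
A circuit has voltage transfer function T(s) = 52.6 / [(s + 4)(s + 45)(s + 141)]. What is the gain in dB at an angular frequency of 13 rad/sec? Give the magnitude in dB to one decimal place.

-64.7 dB

|j13 + 4| = √(13² + 4²) = 13.6
|j13 + 45| = √(13² + 45²) = 46.84
|j13 + 141| = √(13² + 141²) = 141.6
|T(j13)| = 52.6 / (13.6 × 46.84 × 141.6) = 0.00058307
20 log₁₀(0.00058307) = -64.69 dB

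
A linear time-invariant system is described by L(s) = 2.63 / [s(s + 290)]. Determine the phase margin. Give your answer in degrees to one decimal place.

90.0 deg

Gain crossover: |L(jω)| = 1 at ω ≈ 0.00907 rad s⁻¹.
∠L(j0.00907) = −90° − arctan(0.00907/290) ≈ -90.00°
PM = 180° + (-90.00°) = 90.00°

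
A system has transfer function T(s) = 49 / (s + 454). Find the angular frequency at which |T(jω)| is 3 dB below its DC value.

For a single-pole low-pass, the −3 dB point is at the pole: ω = 454 rad/sec.

454 rad/sec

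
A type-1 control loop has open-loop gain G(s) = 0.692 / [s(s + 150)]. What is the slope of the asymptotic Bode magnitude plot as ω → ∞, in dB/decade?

-40 dB/decade

With 0 zeros and 2 poles, the high-frequency asymptotic slope is 20 × (0 − 2) = -40 dB/decade.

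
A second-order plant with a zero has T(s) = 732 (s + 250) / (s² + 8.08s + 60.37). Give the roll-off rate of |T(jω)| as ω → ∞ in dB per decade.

-20 dB/decade

With 1 zero and 2 poles, the high-frequency asymptotic slope is 20 × (1 − 2) = -20 dB/decade.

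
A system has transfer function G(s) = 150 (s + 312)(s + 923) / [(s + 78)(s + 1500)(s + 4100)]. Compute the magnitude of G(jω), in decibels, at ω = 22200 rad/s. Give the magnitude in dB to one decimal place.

-43.6 dB

|j22200 + 312| = √(22200² + 312²) = 2.22e+04
|j22200 + 923| = √(22200² + 923²) = 2.222e+04
|j22200 + 78| = √(22200² + 78²) = 2.22e+04
|j22200 + 1500| = √(22200² + 1500²) = 2.225e+04
|j22200 + 4100| = √(22200² + 4100²) = 2.258e+04
|G(j22200)| = 150 × 2.22e+04 × 2.222e+04 / (2.22e+04 × 2.225e+04 × 2.258e+04) = 0.0066356
20 log₁₀(0.0066356) = -43.56 dB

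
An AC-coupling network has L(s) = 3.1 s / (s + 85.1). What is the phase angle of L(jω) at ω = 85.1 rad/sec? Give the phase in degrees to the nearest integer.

∠(j85.1) = 90.00°
∠(j85.1 + 85.1) = arctan(85.1/85.1) = 45.00°
∠L(j85.1) = 90.00° − 45.00° = 45.00°

45°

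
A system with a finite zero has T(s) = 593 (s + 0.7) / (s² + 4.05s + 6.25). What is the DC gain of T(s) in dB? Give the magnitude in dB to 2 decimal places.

T(0) = 593 × 0.7 / 6.25 = 66.416
20 log₁₀(66.416) = 36.445 dB

36.45 dB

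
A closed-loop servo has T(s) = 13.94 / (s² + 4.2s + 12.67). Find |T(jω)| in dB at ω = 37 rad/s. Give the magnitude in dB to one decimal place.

-39.8 dB

|(j37)² + 4.2(j37) + 12.67| = |-1356.3 + j155.4| = 1365
|T(j37)| = 13.94 / 1365 = 0.010211
20 log₁₀(0.010211) = -39.82 dB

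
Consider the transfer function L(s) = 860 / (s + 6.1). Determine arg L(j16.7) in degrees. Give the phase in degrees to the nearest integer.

-70 deg

∠(j16.7 + 6.1) = arctan(16.7/6.1) = 69.93°
∠L(j16.7) = −69.93° = -69.93°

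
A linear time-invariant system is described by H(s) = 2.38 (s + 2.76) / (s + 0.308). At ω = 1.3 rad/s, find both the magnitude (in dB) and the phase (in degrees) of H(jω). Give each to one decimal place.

|H| = 14.7 dB, ∠H = -51.4 deg

|j1.3 + 2.76| = √(1.3² + 2.76²) = 3.051
|j1.3 + 0.308| = √(1.3² + 0.308²) = 1.336
|H(j1.3)| = 2.38 × 3.051 / 1.336 = 5.4349
20 log₁₀(5.4349) = 14.70 dB
∠(j1.3 + 2.76) = arctan(1.3/2.76) = 25.22°
∠(j1.3 + 0.308) = arctan(1.3/0.308) = 76.67°
∠H(j1.3) = 25.22° − 76.67° = -51.45°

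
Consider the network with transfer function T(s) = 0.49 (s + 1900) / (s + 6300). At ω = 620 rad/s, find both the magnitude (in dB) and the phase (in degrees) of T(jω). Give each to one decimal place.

|j620 + 1900| = √(620² + 1900²) = 1999
|j620 + 6300| = √(620² + 6300²) = 6330
|T(j620)| = 0.49 × 1999 / 6330 = 0.1547
20 log₁₀(0.1547) = -16.21 dB
∠(j620 + 1900) = arctan(620/1900) = 18.07°
∠(j620 + 6300) = arctan(620/6300) = 5.62°
∠T(j620) = 18.07° − 5.62° = 12.45°

|T| = -16.2 dB, ∠T = 12.5 deg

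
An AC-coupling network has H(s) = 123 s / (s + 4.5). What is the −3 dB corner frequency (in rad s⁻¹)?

For a single-pole high-pass, the −3 dB point is at the pole: ω = 4.5 rad s⁻¹.

4.5 rad s⁻¹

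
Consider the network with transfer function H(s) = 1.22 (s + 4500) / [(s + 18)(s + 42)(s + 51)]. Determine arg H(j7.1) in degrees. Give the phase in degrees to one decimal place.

∠(j7.1 + 4500) = arctan(7.1/4500) = 0.09°
∠(j7.1 + 18) = arctan(7.1/18) = 21.53°
∠(j7.1 + 42) = arctan(7.1/42) = 9.60°
∠(j7.1 + 51) = arctan(7.1/51) = 7.93°
∠H(j7.1) = 0.09° − (21.53° + 9.60° + 7.93°) = -38.96°

-39.0 deg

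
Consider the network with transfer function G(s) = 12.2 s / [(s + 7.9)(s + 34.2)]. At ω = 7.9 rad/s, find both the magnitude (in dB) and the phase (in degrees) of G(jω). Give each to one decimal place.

|j7.9| = 7.9
|j7.9 + 7.9| = √(7.9² + 7.9²) = 11.17
|j7.9 + 34.2| = √(7.9² + 34.2²) = 35.1
|G(j7.9)| = 12.2 × 7.9 / (11.17 × 35.1) = 0.24577
20 log₁₀(0.24577) = -12.19 dB
∠(j7.9) = 90.00°
∠(j7.9 + 7.9) = arctan(7.9/7.9) = 45.00°
∠(j7.9 + 34.2) = arctan(7.9/34.2) = 13.01°
∠G(j7.9) = 90.00° − (45.00° + 13.01°) = 31.99°

|G| = -12.2 dB, ∠G = 32.0°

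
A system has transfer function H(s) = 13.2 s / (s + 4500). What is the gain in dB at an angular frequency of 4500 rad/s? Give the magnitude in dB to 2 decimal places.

19.40 dB

|j4500| = 4500
|j4500 + 4500| = √(4500² + 4500²) = 6364
|H(j4500)| = 13.2 × 4500 / 6364 = 9.3338
20 log₁₀(9.3338) = 19.401 dB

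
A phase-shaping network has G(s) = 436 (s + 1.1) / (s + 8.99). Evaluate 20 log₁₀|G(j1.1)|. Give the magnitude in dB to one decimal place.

|j1.1 + 1.1| = √(1.1² + 1.1²) = 1.556
|j1.1 + 8.99| = √(1.1² + 8.99²) = 9.057
|G(j1.1)| = 436 × 1.556 / 9.057 = 74.887
20 log₁₀(74.887) = 37.49 dB

37.5 dB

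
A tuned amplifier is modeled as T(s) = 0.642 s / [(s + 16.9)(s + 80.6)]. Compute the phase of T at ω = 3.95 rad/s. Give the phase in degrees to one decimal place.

∠(j3.95) = 90.00°
∠(j3.95 + 16.9) = arctan(3.95/16.9) = 13.16°
∠(j3.95 + 80.6) = arctan(3.95/80.6) = 2.81°
∠T(j3.95) = 90.00° − (13.16° + 2.81°) = 74.04°

74.0 deg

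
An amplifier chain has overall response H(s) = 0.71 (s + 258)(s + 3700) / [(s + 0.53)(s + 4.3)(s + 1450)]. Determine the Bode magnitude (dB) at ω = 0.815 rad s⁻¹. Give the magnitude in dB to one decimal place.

40.8 dB

|j0.815 + 258| = √(0.815² + 258²) = 258
|j0.815 + 3700| = √(0.815² + 3700²) = 3700
|j0.815 + 0.53| = √(0.815² + 0.53²) = 0.9722
|j0.815 + 4.3| = √(0.815² + 4.3²) = 4.377
|j0.815 + 1450| = √(0.815² + 1450²) = 1450
|H(j0.815)| = 0.71 × 258 × 3700 / (0.9722 × 4.377 × 1450) = 109.86
20 log₁₀(109.86) = 40.82 dB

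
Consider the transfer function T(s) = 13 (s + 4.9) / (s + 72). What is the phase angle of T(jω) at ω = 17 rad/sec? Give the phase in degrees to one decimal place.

60.6 deg

∠(j17 + 4.9) = arctan(17/4.9) = 73.92°
∠(j17 + 72) = arctan(17/72) = 13.28°
∠T(j17) = 73.92° − 13.28° = 60.64°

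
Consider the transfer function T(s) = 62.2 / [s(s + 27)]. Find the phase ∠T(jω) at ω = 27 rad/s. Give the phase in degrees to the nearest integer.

-135 deg

∠(j27 + 27) = arctan(27/27) = 45.00°
∠(j27) = 90.00°
∠T(j27) = − (45.00° + 90.00°) = -135.00°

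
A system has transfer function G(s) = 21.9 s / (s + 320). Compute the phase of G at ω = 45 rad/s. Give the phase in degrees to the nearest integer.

∠(j45) = 90.00°
∠(j45 + 320) = arctan(45/320) = 8.00°
∠G(j45) = 90.00° − 8.00° = 82.00°

82°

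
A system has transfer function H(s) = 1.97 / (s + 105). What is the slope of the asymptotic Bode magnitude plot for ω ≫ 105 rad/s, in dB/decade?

With 0 zeros and 1 pole, the high-frequency asymptotic slope is 20 × (0 − 1) = -20 dB/decade.

-20 dB/decade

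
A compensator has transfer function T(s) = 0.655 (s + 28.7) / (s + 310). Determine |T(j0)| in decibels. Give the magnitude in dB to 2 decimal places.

-24.34 dB

T(0) = 0.655 × 28.7 / 310 = 0.06064
20 log₁₀(0.06064) = -24.345 dB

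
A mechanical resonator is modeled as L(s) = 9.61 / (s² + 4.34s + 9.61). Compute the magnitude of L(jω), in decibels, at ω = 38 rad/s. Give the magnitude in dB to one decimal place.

-43.5 dB

|(j38)² + 4.34(j38) + 9.61| = |-1434.4 + j164.92| = 1444
|L(j38)| = 9.61 / 1444 = 0.0066559
20 log₁₀(0.0066559) = -43.54 dB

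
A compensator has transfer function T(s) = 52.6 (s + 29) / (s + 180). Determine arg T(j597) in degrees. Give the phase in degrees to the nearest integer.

∠(j597 + 29) = arctan(597/29) = 87.22°
∠(j597 + 180) = arctan(597/180) = 73.22°
∠T(j597) = 87.22° − 73.22° = 14.00°

14°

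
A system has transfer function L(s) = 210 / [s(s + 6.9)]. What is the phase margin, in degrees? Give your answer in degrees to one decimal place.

26.7 deg

Gain crossover: |L(jω)| = 1 at ω ≈ 13.7 rad s⁻¹.
∠L(j13.7) = −90° − arctan(13.7/6.9) ≈ -153.26°
PM = 180° + (-153.26°) = 26.74°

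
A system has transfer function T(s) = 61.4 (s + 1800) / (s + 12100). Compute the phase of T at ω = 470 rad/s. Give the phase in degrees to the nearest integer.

12°

∠(j470 + 1800) = arctan(470/1800) = 14.63°
∠(j470 + 12100) = arctan(470/12100) = 2.22°
∠T(j470) = 14.63° − 2.22° = 12.41°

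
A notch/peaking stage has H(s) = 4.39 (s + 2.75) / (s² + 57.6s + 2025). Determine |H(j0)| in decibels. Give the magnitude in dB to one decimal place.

H(0) = 4.39 × 2.75 / 2025 = 0.0059617
20 log₁₀(0.0059617) = -44.49 dB

-44.5 dB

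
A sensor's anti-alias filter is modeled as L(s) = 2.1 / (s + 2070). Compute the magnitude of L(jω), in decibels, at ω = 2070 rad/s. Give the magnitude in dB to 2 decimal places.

-62.89 dB

|j2070 + 2070| = √(2070² + 2070²) = 2927
|L(j2070)| = 2.1 / 2927 = 0.00071735
20 log₁₀(0.00071735) = -62.885 dB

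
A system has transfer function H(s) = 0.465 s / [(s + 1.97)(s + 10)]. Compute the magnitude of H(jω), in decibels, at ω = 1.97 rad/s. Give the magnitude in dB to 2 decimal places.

-29.83 dB

|j1.97| = 1.97
|j1.97 + 1.97| = √(1.97² + 1.97²) = 2.786
|j1.97 + 10| = √(1.97² + 10²) = 10.19
|H(j1.97)| = 0.465 × 1.97 / (2.786 × 10.19) = 0.03226
20 log₁₀(0.03226) = -29.827 dB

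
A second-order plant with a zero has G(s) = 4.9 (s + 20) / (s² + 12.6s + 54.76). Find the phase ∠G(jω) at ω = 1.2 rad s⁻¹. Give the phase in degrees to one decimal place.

-12.4°

∠(j1.2 + 20) = arctan(1.2/20) = 3.43°
∠[(j1.2)² + 12.6(j1.2) + 54.76] = ∠[53.32 + j15.12] = 15.83°
∠G(j1.2) = 3.43° − 15.83° = -12.40°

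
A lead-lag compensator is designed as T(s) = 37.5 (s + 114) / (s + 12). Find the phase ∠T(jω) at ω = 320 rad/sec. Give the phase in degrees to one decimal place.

∠(j320 + 114) = arctan(320/114) = 70.39°
∠(j320 + 12) = arctan(320/12) = 87.85°
∠T(j320) = 70.39° − 87.85° = -17.46°

-17.5°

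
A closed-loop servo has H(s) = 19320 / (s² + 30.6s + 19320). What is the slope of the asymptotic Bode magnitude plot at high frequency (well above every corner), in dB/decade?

With 0 zeros and 2 poles, the high-frequency asymptotic slope is 20 × (0 − 2) = -40 dB/decade.

-40 dB/decade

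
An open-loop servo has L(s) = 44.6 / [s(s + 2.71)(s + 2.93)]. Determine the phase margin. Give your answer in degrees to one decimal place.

Gain crossover: |L(jω)| = 1 at ω ≈ 2.81 rad/sec.
∠L(j2.81) = −90° − arctan(2.81/2.71) − arctan(2.81/2.93) ≈ -179.88°
PM = 180° + (-179.88°) = 0.12°

0.1°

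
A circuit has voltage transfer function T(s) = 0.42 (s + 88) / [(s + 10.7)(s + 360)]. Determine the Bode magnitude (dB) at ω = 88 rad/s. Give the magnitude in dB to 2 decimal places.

|j88 + 88| = √(88² + 88²) = 124.5
|j88 + 10.7| = √(88² + 10.7²) = 88.65
|j88 + 360| = √(88² + 360²) = 370.6
|T(j88)| = 0.42 × 124.5 / (88.65 × 370.6) = 0.001591
20 log₁₀(0.001591) = -55.967 dB

-55.97 dB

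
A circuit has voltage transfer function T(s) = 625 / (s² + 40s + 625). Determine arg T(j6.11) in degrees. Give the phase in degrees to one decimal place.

∠[(j6.11)² + 40(j6.11) + 625] = ∠[587.67 + j244.4] = 22.58°
∠T(j6.11) = −22.58° = -22.58°

-22.6°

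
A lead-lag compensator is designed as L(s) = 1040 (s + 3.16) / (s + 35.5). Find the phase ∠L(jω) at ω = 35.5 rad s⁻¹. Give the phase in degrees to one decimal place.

39.9°

∠(j35.5 + 3.16) = arctan(35.5/3.16) = 84.91°
∠(j35.5 + 35.5) = arctan(35.5/35.5) = 45.00°
∠L(j35.5) = 84.91° − 45.00° = 39.91°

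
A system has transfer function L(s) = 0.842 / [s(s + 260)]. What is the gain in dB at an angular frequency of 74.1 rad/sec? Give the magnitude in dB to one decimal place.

-87.5 dB

|j74.1 + 260| = √(74.1² + 260²) = 270.4
|j74.1| = 74.1
|L(j74.1)| = 0.842 / (270.4 × 74.1) = 4.203e-05
20 log₁₀(4.203e-05) = -87.53 dB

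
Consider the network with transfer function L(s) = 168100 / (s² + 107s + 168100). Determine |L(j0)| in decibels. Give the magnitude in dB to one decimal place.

L(0) = 168100 / 168100 = 1
20 log₁₀(1) = 0.00 dB

0.0 dB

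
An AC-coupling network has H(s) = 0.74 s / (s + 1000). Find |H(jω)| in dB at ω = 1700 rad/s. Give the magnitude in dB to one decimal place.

-3.9 dB

|j1700| = 1700
|j1700 + 1000| = √(1700² + 1000²) = 1972
|H(j1700)| = 0.74 × 1700 / 1972 = 0.63783
20 log₁₀(0.63783) = -3.91 dB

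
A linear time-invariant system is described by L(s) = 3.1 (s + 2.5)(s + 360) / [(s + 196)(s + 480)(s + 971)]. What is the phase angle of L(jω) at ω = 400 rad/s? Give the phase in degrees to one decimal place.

∠(j400 + 2.5) = arctan(400/2.5) = 89.64°
∠(j400 + 360) = arctan(400/360) = 48.01°
∠(j400 + 196) = arctan(400/196) = 63.90°
∠(j400 + 480) = arctan(400/480) = 39.81°
∠(j400 + 971) = arctan(400/971) = 22.39°
∠L(j400) = 89.64° + 48.01° − (63.90° + 39.81° + 22.39°) = 11.56°

11.6°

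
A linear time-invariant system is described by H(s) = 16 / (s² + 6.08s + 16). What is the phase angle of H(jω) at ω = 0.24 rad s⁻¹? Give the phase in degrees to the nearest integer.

-5°

∠[(j0.24)² + 6.08(j0.24) + 16] = ∠[15.942 + j1.4592] = 5.23°
∠H(j0.24) = −5.23° = -5.23°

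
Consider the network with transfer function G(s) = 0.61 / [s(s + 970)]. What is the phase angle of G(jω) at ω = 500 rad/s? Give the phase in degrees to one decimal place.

-117.3°

∠(j500 + 970) = arctan(500/970) = 27.27°
∠(j500) = 90.00°
∠G(j500) = − (27.27° + 90.00°) = -117.27°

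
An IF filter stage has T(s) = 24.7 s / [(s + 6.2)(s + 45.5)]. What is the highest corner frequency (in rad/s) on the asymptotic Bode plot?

45.5 rad/s

Break frequencies occur at each pole and zero magnitude: 6.2 rad/s, 45.5 rad/s.
The highest is 45.5 rad/s.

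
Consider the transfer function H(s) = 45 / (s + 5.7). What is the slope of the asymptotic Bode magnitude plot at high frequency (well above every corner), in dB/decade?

With 0 zeros and 1 pole, the high-frequency asymptotic slope is 20 × (0 − 1) = -20 dB/decade.

-20 dB/decade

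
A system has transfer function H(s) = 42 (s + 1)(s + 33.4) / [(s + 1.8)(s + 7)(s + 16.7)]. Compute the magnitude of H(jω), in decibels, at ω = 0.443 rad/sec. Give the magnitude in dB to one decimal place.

17.0 dB

|j0.443 + 1| = √(0.443² + 1²) = 1.094
|j0.443 + 33.4| = √(0.443² + 33.4²) = 33.4
|j0.443 + 1.8| = √(0.443² + 1.8²) = 1.854
|j0.443 + 7| = √(0.443² + 7²) = 7.014
|j0.443 + 16.7| = √(0.443² + 16.7²) = 16.71
|H(j0.443)| = 42 × 1.094 × 33.4 / (1.854 × 7.014 × 16.71) = 7.0643
20 log₁₀(7.0643) = 16.98 dB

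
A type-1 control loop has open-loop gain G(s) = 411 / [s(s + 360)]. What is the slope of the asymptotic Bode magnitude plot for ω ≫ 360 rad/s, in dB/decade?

-40 dB/decade

With 0 zeros and 2 poles, the high-frequency asymptotic slope is 20 × (0 − 2) = -40 dB/decade.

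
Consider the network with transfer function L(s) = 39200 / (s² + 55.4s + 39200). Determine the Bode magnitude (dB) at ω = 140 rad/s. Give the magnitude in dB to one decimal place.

|(j140)² + 55.4(j140) + 39200| = |19600 + j7756| = 2.108e+04
|L(j140)| = 39200 / 2.108e+04 = 1.8597
20 log₁₀(1.8597) = 5.39 dB

5.4 dB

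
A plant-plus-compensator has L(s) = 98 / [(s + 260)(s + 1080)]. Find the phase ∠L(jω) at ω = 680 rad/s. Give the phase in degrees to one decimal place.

-101.3°

∠(j680 + 260) = arctan(680/260) = 69.08°
∠(j680 + 1080) = arctan(680/1080) = 32.20°
∠L(j680) = − (69.08° + 32.20°) = -101.27°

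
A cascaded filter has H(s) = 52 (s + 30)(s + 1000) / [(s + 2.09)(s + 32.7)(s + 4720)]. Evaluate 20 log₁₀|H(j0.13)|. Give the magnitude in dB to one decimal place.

13.7 dB

|j0.13 + 30| = √(0.13² + 30²) = 30
|j0.13 + 1000| = √(0.13² + 1000²) = 1000
|j0.13 + 2.09| = √(0.13² + 2.09²) = 2.094
|j0.13 + 32.7| = √(0.13² + 32.7²) = 32.7
|j0.13 + 4720| = √(0.13² + 4720²) = 4720
|H(j0.13)| = 52 × 30 × 1000 / (2.094 × 32.7 × 4720) = 4.8267
20 log₁₀(4.8267) = 13.67 dB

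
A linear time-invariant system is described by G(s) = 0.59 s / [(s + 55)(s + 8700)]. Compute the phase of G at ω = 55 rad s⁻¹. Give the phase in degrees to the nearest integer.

∠(j55) = 90.00°
∠(j55 + 55) = arctan(55/55) = 45.00°
∠(j55 + 8700) = arctan(55/8700) = 0.36°
∠G(j55) = 90.00° − (45.00° + 0.36°) = 44.64°

45 deg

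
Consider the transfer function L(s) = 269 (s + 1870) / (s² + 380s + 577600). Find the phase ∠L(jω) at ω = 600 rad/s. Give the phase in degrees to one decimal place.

-28.5°

∠(j600 + 1870) = arctan(600/1870) = 17.79°
∠[(j600)² + 380(j600) + 577600] = ∠[2.176e+05 + j2.28e+05] = 46.34°
∠L(j600) = 17.79° − 46.34° = -28.55°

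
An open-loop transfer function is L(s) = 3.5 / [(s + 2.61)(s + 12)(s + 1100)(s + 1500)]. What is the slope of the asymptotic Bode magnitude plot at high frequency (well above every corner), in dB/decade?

-80 dB/decade

With 0 zeros and 4 poles, the high-frequency asymptotic slope is 20 × (0 − 4) = -80 dB/decade.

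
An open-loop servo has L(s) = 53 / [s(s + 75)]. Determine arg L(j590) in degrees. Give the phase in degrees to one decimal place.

-172.8 deg

∠(j590 + 75) = arctan(590/75) = 82.76°
∠(j590) = 90.00°
∠L(j590) = − (82.76° + 90.00°) = -172.76°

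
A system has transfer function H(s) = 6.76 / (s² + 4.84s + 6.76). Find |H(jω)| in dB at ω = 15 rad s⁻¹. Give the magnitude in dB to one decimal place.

|(j15)² + 4.84(j15) + 6.76| = |-218.24 + j72.6| = 230
|H(j15)| = 6.76 / 230 = 0.029391
20 log₁₀(0.029391) = -30.64 dB

-30.6 dB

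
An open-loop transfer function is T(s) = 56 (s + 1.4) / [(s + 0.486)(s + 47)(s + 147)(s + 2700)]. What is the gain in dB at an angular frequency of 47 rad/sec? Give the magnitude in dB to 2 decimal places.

-113.88 dB

|j47 + 1.4| = √(47² + 1.4²) = 47.02
|j47 + 0.486| = √(47² + 0.486²) = 47
|j47 + 47| = √(47² + 47²) = 66.47
|j47 + 147| = √(47² + 147²) = 154.3
|j47 + 2700| = √(47² + 2700²) = 2700
|T(j47)| = 56 × 47.02 / (47 × 66.47 × 154.3 × 2700) = 2.0224e-06
20 log₁₀(2.0224e-06) = -113.883 dB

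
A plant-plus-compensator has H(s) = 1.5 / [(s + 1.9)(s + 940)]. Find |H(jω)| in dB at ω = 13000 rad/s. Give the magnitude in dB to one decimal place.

|j13000 + 1.9| = √(13000² + 1.9²) = 1.3e+04
|j13000 + 940| = √(13000² + 940²) = 1.303e+04
|H(j13000)| = 1.5 / (1.3e+04 × 1.303e+04) = 8.8526e-09
20 log₁₀(8.8526e-09) = -161.06 dB

-161.1 dB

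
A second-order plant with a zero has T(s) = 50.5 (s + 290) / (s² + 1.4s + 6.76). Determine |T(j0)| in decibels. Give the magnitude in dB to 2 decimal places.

66.71 dB

T(0) = 50.5 × 290 / 6.76 = 2166.4
20 log₁₀(2166.4) = 66.715 dB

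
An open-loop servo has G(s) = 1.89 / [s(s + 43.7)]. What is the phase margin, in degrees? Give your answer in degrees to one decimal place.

Gain crossover: |G(jω)| = 1 at ω ≈ 0.0432 rad/s.
∠G(j0.0432) = −90° − arctan(0.0432/43.7) ≈ -90.06°
PM = 180° + (-90.06°) = 89.94°

89.9°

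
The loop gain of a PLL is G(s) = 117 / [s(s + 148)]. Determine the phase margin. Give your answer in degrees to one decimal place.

Gain crossover: |G(jω)| = 1 at ω ≈ 0.791 rad/s.
∠G(j0.791) = −90° − arctan(0.791/148) ≈ -90.31°
PM = 180° + (-90.31°) = 89.69°

89.7°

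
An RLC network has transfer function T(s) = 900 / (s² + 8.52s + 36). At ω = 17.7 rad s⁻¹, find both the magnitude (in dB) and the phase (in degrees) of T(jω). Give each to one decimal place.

|(j17.7)² + 8.52(j17.7) + 36| = |-277.29 + j150.8| = 315.6
|T(j17.7)| = 900 / 315.6 = 2.8513
20 log₁₀(2.8513) = 9.10 dB
∠[(j17.7)² + 8.52(j17.7) + 36] = ∠[-277.29 + j150.8] = 151.46°
∠T(j17.7) = −151.46° = -151.46°

|T| = 9.1 dB, ∠T = -151.5°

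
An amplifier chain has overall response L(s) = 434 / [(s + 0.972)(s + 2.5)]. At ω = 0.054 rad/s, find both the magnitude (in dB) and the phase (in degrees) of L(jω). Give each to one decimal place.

|L| = 45.0 dB, ∠L = -4.4°

|j0.054 + 0.972| = √(0.054² + 0.972²) = 0.9735
|j0.054 + 2.5| = √(0.054² + 2.5²) = 2.501
|L(j0.054)| = 434 / (0.9735 × 2.501) = 178.28
20 log₁₀(178.28) = 45.02 dB
∠(j0.054 + 0.972) = arctan(0.054/0.972) = 3.18°
∠(j0.054 + 2.5) = arctan(0.054/2.5) = 1.24°
∠L(j0.054) = − (3.18° + 1.24°) = -4.42°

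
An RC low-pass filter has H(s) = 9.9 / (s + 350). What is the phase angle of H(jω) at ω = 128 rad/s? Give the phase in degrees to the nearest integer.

∠(j128 + 350) = arctan(128/350) = 20.09°
∠H(j128) = −20.09° = -20.09°

-20°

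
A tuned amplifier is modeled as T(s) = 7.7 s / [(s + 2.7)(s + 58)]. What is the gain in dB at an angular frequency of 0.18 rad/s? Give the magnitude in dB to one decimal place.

|j0.18| = 0.18
|j0.18 + 2.7| = √(0.18² + 2.7²) = 2.706
|j0.18 + 58| = √(0.18² + 58²) = 58
|T(j0.18)| = 7.7 × 0.18 / (2.706 × 58) = 0.0088309
20 log₁₀(0.0088309) = -41.08 dB

-41.1 dB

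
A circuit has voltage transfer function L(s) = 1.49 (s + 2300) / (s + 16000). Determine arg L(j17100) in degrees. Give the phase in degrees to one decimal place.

35.4°

∠(j17100 + 2300) = arctan(17100/2300) = 82.34°
∠(j17100 + 16000) = arctan(17100/16000) = 46.90°
∠L(j17100) = 82.34° − 46.90° = 35.44°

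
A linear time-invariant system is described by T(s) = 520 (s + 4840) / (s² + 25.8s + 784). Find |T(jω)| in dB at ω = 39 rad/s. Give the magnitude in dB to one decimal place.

|j39 + 4840| = √(39² + 4840²) = 4840
|(j39)² + 25.8(j39) + 784| = |-737 + j1006.2| = 1247
|T(j39)| = 520 × 4840 / 1247 = 2018
20 log₁₀(2018) = 66.10 dB

66.1 dB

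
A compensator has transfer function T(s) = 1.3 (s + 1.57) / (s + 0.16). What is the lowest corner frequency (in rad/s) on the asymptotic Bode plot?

0.16 rad/s

Break frequencies occur at each pole and zero magnitude: 0.16 rad/s, 1.57 rad/s.
The lowest is 0.16 rad/s.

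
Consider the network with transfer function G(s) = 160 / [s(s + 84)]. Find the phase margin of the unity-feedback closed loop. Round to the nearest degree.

Gain crossover: |G(jω)| = 1 at ω ≈ 1.9 rad/sec.
∠G(j1.9) = −90° − arctan(1.9/84) ≈ -91.30°
PM = 180° + (-91.30°) = 88.70°

89°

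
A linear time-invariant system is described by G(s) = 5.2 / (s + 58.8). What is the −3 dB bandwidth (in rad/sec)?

58.8 rad/sec

For a single-pole low-pass, the −3 dB point is at the pole: ω = 58.8 rad/sec.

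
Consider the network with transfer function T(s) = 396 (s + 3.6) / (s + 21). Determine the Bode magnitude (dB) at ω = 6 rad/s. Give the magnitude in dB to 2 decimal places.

|j6 + 3.6| = √(6² + 3.6²) = 6.997
|j6 + 21| = √(6² + 21²) = 21.84
|T(j6)| = 396 × 6.997 / 21.84 = 126.87
20 log₁₀(126.87) = 42.067 dB

42.07 dB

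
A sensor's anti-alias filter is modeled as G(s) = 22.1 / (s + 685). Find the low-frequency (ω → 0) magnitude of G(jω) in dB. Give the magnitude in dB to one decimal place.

-29.8 dB

G(0) = 22.1 / 685 = 0.032263
20 log₁₀(0.032263) = -29.83 dB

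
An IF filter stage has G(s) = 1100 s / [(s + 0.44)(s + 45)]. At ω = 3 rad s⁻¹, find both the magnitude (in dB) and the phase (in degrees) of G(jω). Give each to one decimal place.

|G| = 27.7 dB, ∠G = 4.5 deg

|j3| = 3
|j3 + 0.44| = √(3² + 0.44²) = 3.032
|j3 + 45| = √(3² + 45²) = 45.1
|G(j3)| = 1100 × 3 / (3.032 × 45.1) = 24.132
20 log₁₀(24.132) = 27.65 dB
∠(j3) = 90.00°
∠(j3 + 0.44) = arctan(3/0.44) = 81.66°
∠(j3 + 45) = arctan(3/45) = 3.81°
∠G(j3) = 90.00° − (81.66° + 3.81°) = 4.53°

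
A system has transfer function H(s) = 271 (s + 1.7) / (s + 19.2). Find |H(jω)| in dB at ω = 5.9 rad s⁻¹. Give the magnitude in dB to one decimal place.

|j5.9 + 1.7| = √(5.9² + 1.7²) = 6.14
|j5.9 + 19.2| = √(5.9² + 19.2²) = 20.09
|H(j5.9)| = 271 × 6.14 / 20.09 = 82.841
20 log₁₀(82.841) = 38.36 dB

38.4 dB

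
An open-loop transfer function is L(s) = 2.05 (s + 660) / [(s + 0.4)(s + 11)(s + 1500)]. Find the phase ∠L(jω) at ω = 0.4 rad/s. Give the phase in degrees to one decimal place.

-47.1°

∠(j0.4 + 660) = arctan(0.4/660) = 0.03°
∠(j0.4 + 0.4) = arctan(0.4/0.4) = 45.00°
∠(j0.4 + 11) = arctan(0.4/11) = 2.08°
∠(j0.4 + 1500) = arctan(0.4/1500) = 0.02°
∠L(j0.4) = 0.03° − (45.00° + 2.08° + 0.02°) = -47.06°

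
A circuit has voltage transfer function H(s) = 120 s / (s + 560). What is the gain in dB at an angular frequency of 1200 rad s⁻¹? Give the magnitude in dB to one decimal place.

|j1200| = 1200
|j1200 + 560| = √(1200² + 560²) = 1324
|H(j1200)| = 120 × 1200 / 1324 = 108.74
20 log₁₀(108.74) = 40.73 dB

40.7 dB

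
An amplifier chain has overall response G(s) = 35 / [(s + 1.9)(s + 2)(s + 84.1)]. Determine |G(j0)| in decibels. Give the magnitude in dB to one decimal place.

G(0) = 35 / (1.9 × 2 × 84.1) = 0.10952
20 log₁₀(0.10952) = -19.21 dB

-19.2 dB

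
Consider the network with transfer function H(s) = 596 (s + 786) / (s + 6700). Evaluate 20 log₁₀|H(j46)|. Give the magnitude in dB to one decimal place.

|j46 + 786| = √(46² + 786²) = 787.3
|j46 + 6700| = √(46² + 6700²) = 6700
|H(j46)| = 596 × 787.3 / 6700 = 70.037
20 log₁₀(70.037) = 36.91 dB

36.9 dB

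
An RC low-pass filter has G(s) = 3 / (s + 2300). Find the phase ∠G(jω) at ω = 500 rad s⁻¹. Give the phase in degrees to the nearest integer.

∠(j500 + 2300) = arctan(500/2300) = 12.26°
∠G(j500) = −12.26° = -12.26°

-12 deg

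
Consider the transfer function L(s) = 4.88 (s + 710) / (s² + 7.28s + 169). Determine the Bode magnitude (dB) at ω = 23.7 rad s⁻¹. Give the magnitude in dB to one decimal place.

18.2 dB

|j23.7 + 710| = √(23.7² + 710²) = 710.4
|(j23.7)² + 7.28(j23.7) + 169| = |-392.69 + j172.54| = 428.9
|L(j23.7)| = 4.88 × 710.4 / 428.9 = 8.0824
20 log₁₀(8.0824) = 18.15 dB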